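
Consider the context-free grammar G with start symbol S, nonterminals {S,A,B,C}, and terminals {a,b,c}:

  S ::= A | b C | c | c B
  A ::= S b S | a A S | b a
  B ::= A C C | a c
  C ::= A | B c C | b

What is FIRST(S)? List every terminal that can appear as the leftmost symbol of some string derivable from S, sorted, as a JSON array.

FIRST sets, iterate to fixpoint:
[1]
  A via A→a A S: +{a}
  A via A→b a: +{b}
  B via B→A C C: +{a,b}
  C via C→A: +{a,b}
  S via S→A: +{a,b}
  S via S→c: +{c}
  FIRST[S]={a,b,c}  FIRST[A]={a,b}  FIRST[B]={a,b}  FIRST[C]={a,b}
[2]
  A via A→S b S: +{c}
  B via B→A C C: +{c}
  C via C→A: +{c}
  FIRST[S]={a,b,c}  FIRST[A]={a,b,c}  FIRST[B]={a,b,c}  FIRST[C]={a,b,c}
[3] (no change)
  FIRST[S]={a,b,c}  FIRST[A]={a,b,c}  FIRST[B]={a,b,c}  FIRST[C]={a,b,c}

FIRST(S) = ["a", "b", "c"]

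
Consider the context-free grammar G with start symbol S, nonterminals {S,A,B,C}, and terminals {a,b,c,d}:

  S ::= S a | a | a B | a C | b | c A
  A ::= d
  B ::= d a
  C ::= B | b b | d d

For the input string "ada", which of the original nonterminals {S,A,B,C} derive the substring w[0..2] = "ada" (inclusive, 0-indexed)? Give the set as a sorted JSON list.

Convert to CNF:
  S -> S T1 | T1 B | T1 C | T3 A | a | b
  A -> d
  B -> T0 T1
  C -> T0 T0 | T0 T1 | T2 T2
  T0 -> d
  T1 -> a
  T2 -> b
  T3 -> c

CYK table (by increasing span) — only the sub-triangle for w[0..2]:
  T[0,0] 'a' = {S,T1}  orig:{S}
  T[1,1] 'd' = {A,T0}  orig:{A}
  T[2,2] 'a' = {S,T1}  orig:{S}
  T[0,1] 'ad' = ∅
  T[1,2] 'da' = {B,C}
  T[0,2] 'ada' = {S}

Original NTs in T[0,2] deriving "ada": ["S"]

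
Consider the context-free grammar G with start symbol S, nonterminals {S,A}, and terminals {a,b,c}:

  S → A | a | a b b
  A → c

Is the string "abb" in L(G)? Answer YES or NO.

Convert to CNF:
  S -> T0 X2 | a | c
  A -> c
  T0 -> a
  T1 -> b
  X2 -> T1 T1

Fill CYK table bottom-up:
  [0..0]={S,T0}  "a"  orig:{S}
  [1..1]={T1}  "b"  orig:{}
  [2..2]={T1}  "b"  orig:{}
  [0..1]=∅  "ab"
  [1..2]={X2}  "bb"  orig:{}
  [0..2]={S}  "abb"

S ∈ T[0,2] ⇒ YES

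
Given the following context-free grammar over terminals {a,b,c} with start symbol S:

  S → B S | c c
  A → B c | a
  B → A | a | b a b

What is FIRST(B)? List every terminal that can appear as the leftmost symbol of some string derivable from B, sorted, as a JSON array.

FIRST sets, iterate to fixpoint:
pass 1:
  A via A→a: +{a}
  B via B→A: +{a}
  B via B→b a b: +{b}
  S via S→B S: +{a,b}
  S via S→c c: +{c}
  S: {a,b,c}  A: {a}  B: {a,b}
pass 2:
  A via A→B c: +{b}
  S: {a,b,c}  A: {a,b}  B: {a,b}
pass 3: — fixpoint
  S: {a,b,c}  A: {a,b}  B: {a,b}

FIRST(B) = ["a", "b"]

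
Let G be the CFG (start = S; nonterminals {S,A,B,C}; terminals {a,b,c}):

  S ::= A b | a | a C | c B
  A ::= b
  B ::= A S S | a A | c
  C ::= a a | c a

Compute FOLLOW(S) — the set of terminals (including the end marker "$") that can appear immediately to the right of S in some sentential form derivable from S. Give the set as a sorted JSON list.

Compute FIRST by fixpoint:
round 1:
  A via A→b: +{b}
  B via B→A S S: +{b}
  B via B→a A: +{a}
  B via B→c: +{c}
  C via C→a a: +{a}
  C via C→c a: +{c}
  S via S→A b: +{b}
  S via S→a: +{a}
  S via S→c B: +{c}
  FIRST(S)={a,b,c}  FIRST(A)={b}  FIRST(B)={a,b,c}  FIRST(C)={a,c}
round 2: (no change)
  FIRST(S)={a,b,c}  FIRST(A)={b}  FIRST(B)={a,b,c}  FIRST(C)={a,c}

Compute FOLLOW by fixpoint:
initialize: $ ∈ FOLLOW(S)
round 1:
  B→A S S: FOLLOW(A) ⊇ FIRST(S) = {a,b,c}; new: +{a,b,c}
  B→A S S: FOLLOW(S) ⊇ FIRST(S) = {a,b,c}; new: +{a,b,c}
  S→a C: FOLLOW(C) ⊇ FOLLOW(S) ⊇ {$,a,b,c}; new: +{$,a,b,c}
  S→c B: FOLLOW(B) ⊇ FOLLOW(S) ⊇ {$,a,b,c}; new: +{$,a,b,c}
  FOLLOW(S)={$,a,b,c}  FOLLOW(A)={a,b,c}  FOLLOW(B)={$,a,b,c}  FOLLOW(C)={$,a,b,c}
round 2:
  B→a A: FOLLOW(A) ⊇ FOLLOW(B) ⊇ {$,a,b,c}; new: +{$}
  FOLLOW(S)={$,a,b,c}  FOLLOW(A)={$,a,b,c}  FOLLOW(B)={$,a,b,c}  FOLLOW(C)={$,a,b,c}
round 3: — fixpoint
  FOLLOW(S)={$,a,b,c}  FOLLOW(A)={$,a,b,c}  FOLLOW(B)={$,a,b,c}  FOLLOW(C)={$,a,b,c}

FOLLOW(S) = ["$", "a", "b", "c"]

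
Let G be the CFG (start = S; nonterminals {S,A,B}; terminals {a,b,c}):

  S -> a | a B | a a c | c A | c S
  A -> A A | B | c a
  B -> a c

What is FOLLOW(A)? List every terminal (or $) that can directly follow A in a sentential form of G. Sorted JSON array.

Compute FIRST by fixpoint:
pass 1:
  A via A→c a: +{c}
  B via B→a c: +{a}
  S via S→a: +{a}
  S via S→c A: +{c}
  FIRST[S]={a,c}  FIRST[A]={c}  FIRST[B]={a}
pass 2:
  A via A→B: +{a}
  FIRST[S]={a,c}  FIRST[A]={a,c}  FIRST[B]={a}
pass 3: done
  FIRST[S]={a,c}  FIRST[A]={a,c}  FIRST[B]={a}

FOLLOW sets:
initialize: $ ∈ FOLLOW(S)
[1]
  A→A A: FOLLOW(A) ⊇ FIRST(A) = {a,c}; new: +{a,c}
  A→B: FOLLOW(B) ⊇ FOLLOW(A) ⊇ {a,c}; new: +{a,c}
  S→a B: FOLLOW(B) ⊇ FOLLOW(S) ⊇ {$}; new: +{$}
  S→c A: FOLLOW(A) ⊇ FOLLOW(S) ⊇ {$}; new: +{$}
  FOLLOW(S)={$}  FOLLOW(A)={$,a,c}  FOLLOW(B)={$,a,c}
[2] (stable)
  FOLLOW(S)={$}  FOLLOW(A)={$,a,c}  FOLLOW(B)={$,a,c}

FOLLOW(A) = ["$", "a", "c"]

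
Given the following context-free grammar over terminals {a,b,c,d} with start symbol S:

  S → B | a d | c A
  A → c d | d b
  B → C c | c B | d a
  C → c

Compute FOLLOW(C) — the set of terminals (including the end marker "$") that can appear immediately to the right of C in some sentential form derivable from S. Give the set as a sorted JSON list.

FIRST iteration:
round 1:
  A via A→c d: +{c}
  A via A→d b: +{d}
  B via B→c B: +{c}
  B via B→d a: +{d}
  C via C→c: +{c}
  S via S→B: +{c,d}
  S via S→a d: +{a}
  S: {a,c,d}  A: {c,d}  B: {c,d}  C: {c}
round 2: (stable)
  S: {a,c,d}  A: {c,d}  B: {c,d}  C: {c}

FOLLOW sets:
FOLLOW(S) := {$}
pass 1:
  B→C c: FOLLOW(C) ⊇ FIRST(c) = {c}; new: +{c}
  S→B: FOLLOW(B) ⊇ FOLLOW(S) ⊇ {$}; new: +{$}
  S→c A: FOLLOW(A) ⊇ FOLLOW(S) ⊇ {$}; new: +{$}
  FOLLOW(S)={$}  FOLLOW(A)={$}  FOLLOW(B)={$}  FOLLOW(C)={c}
pass 2: (no change)
  FOLLOW(S)={$}  FOLLOW(A)={$}  FOLLOW(B)={$}  FOLLOW(C)={c}

FOLLOW(C) = ["c"]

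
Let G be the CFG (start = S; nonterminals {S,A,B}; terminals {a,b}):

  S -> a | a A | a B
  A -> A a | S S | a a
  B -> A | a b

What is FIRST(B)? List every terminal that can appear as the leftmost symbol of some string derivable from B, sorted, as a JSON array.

Compute FIRST by fixpoint:
pass 1:
  A via A→a a: +{a}
  B via B→A: +{a}
  S via S→a: +{a}
  FIRST[S]={a}  FIRST[A]={a}  FIRST[B]={a}
pass 2: done
  FIRST[S]={a}  FIRST[A]={a}  FIRST[B]={a}

FIRST(B) = ["a"]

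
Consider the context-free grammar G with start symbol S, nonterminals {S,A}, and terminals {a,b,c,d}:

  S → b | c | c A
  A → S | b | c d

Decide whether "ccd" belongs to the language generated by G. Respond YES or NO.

CNF form of G:
  S -> T0 A | b | c
  A -> T0 A | T0 T1 | b | c
  T0 -> c
  T1 -> d

CYK table (by increasing span):
  T[0,0] 'c' = {A,S,T0}  orig:{A,S}
  T[1,1] 'c' = {A,S,T0}  orig:{A,S}
  T[2,2] 'd' = {T1}  orig:{}
  T[0,1] 'cc' = {A,S}
  T[1,2] 'cd' = {A}
  T[0,2] 'ccd' = {A,S}

S ∈ T[0,2] ⇒ YES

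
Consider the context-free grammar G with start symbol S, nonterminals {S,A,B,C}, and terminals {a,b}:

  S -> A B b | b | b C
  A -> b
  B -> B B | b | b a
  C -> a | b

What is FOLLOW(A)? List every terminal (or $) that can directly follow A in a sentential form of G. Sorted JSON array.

FIRST iteration:
round 1:
  A via A→b: +{b}
  B via B→b: +{b}
  C via C→a: +{a}
  C via C→b: +{b}
  S via S→A B b: +{b}
  FIRST[S]={b}  FIRST[A]={b}  FIRST[B]={b}  FIRST[C]={a,b}
round 2: done
  FIRST[S]={b}  FIRST[A]={b}  FIRST[B]={b}  FIRST[C]={a,b}

FOLLOW sets:
FOLLOW(S) := {$}
round 1:
  B→B B: FOLLOW(B) ⊇ FIRST(B) = {b}; new: +{b}
  S→A B b: FOLLOW(A) ⊇ FIRST(B) = {b}; new: +{b}
  S→b C: FOLLOW(C) ⊇ FOLLOW(S) ⊇ {$}; new: +{$}
  FOLLOW[S]={$}  FOLLOW[A]={b}  FOLLOW[B]={b}  FOLLOW[C]={$}
round 2: (stable)
  FOLLOW[S]={$}  FOLLOW[A]={b}  FOLLOW[B]={b}  FOLLOW[C]={$}

FOLLOW(A) = ["b"]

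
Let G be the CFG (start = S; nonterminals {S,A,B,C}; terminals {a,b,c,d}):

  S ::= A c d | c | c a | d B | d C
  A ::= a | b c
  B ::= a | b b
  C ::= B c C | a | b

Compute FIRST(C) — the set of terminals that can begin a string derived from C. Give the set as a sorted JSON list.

FIRST iteration:
[1]
  A via A→a: +{a}
  A via A→b c: +{b}
  B via B→a: +{a}
  B via B→b b: +{b}
  C via C→B c C: +{a,b}
  S via S→A c d: +{a,b}
  S via S→c: +{c}
  S via S→d B: +{d}
  FIRST[S]={a,b,c,d}  FIRST[A]={a,b}  FIRST[B]={a,b}  FIRST[C]={a,b}
[2] done
  FIRST[S]={a,b,c,d}  FIRST[A]={a,b}  FIRST[B]={a,b}  FIRST[C]={a,b}

FIRST(C) = ["a", "b"]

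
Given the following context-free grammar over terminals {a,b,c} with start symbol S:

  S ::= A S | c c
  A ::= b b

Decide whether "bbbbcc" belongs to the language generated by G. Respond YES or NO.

Convert to CNF:
  S -> A S | T1 T1
  A -> T0 T0
  T0 -> b
  T1 -> c

Fill CYK table bottom-up:
  cell(0,0) b: {T0}  orig:{}
  cell(1,1) b: {T0}  orig:{}
  cell(2,2) b: {T0}  orig:{}
  cell(3,3) b: {T0}  orig:{}
  cell(4,4) c: {T1}  orig:{}
  cell(5,5) c: {T1}  orig:{}
  cell(0,1) bb: {A}
  cell(1,2) bb: {A}
  cell(2,3) bb: {A}
  cell(3,4) bc: ∅
  cell(4,5) cc: {S}
  cell(0,2) bbb: ∅
  cell(1,3) bbb: ∅
  cell(2,4) bbc: ∅
  cell(3,5) bcc: ∅
  cell(0,3) bbbb: ∅
  cell(1,4) bbbc: ∅
  cell(2,5) bbcc: {S}
  cell(0,4) bbbbc: ∅
  cell(1,5) bbbcc: ∅
  cell(0,5) bbbbcc: {S}

S ∈ T[0,5] ⇒ YES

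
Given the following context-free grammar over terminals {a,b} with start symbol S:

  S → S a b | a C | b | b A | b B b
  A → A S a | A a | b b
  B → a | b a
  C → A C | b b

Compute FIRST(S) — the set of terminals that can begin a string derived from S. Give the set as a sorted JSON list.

FIRST iteration:
pass 1:
  A via A→b b: +{b}
  B via B→a: +{a}
  B via B→b a: +{b}
  C via C→A C: +{b}
  S via S→a C: +{a}
  S via S→b: +{b}
  S: {a,b}  A: {b}  B: {a,b}  C: {b}
pass 2: done
  S: {a,b}  A: {b}  B: {a,b}  C: {b}

FIRST(S) = ["a", "b"]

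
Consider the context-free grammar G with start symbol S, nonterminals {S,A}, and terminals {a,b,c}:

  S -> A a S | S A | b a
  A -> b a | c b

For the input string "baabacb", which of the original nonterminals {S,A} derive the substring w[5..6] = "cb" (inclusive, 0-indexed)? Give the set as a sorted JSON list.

Convert to CNF:
  S -> A X3 | S A | T0 T1
  A -> T0 T1 | T2 T0
  T0 -> b
  T1 -> a
  T2 -> c
  X3 -> T1 S

Fill CYK table bottom-up — only the sub-triangle for w[5..6]:
  cell(5,5) c: {T2}  orig:{}
  cell(6,6) b: {T0}  orig:{}
  cell(5,6) cb: {A}

Original NTs in T[5,6] deriving "cb": ["A"]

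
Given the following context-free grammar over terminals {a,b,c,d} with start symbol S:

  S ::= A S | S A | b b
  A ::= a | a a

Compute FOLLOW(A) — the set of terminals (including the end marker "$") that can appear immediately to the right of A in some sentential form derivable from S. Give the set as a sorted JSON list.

FIRST sets, iterate to fixpoint:
pass 1:
  A via A→a: +{a}
  S via S→A S: +{a}
  S via S→b b: +{b}
  S: {a,b}  A: {a}
pass 2: (stable)
  S: {a,b}  A: {a}

FOLLOW sets:
seed FOLLOW(S) with $
round 1:
  S→A S: FOLLOW(A) ⊇ FIRST(S) = {a,b}; new: +{a,b}
  S→S A: FOLLOW(S) ⊇ FIRST(A) = {a}; new: +{a}
  S→S A: FOLLOW(A) ⊇ FOLLOW(S) ⊇ {$,a}; new: +{$}
  S: {$,a}  A: {$,a,b}
round 2: (stable)
  S: {$,a}  A: {$,a,b}

FOLLOW(A) = ["$", "a", "b"]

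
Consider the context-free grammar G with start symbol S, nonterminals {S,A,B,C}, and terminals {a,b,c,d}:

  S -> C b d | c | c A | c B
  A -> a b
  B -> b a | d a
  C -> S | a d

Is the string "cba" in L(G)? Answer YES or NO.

CNF form of G:
  S -> C X5 | T3 A | T3 B | c
  A -> T0 T1
  B -> T1 T0 | T2 T0
  C -> C X4 | T0 T2 | T3 A | T3 B | c
  T0 -> a
  T1 -> b
  T2 -> d
  T3 -> c
  X4 -> T1 T2
  X5 -> T1 T2

CYK fill:
  [0..0]={C,S,T3}  "c"  orig:{C,S}
  [1..1]={T1}  "b"  orig:{}
  [2..2]={T0}  "a"  orig:{}
  [0..1]=∅  "cb"
  [1..2]={B}  "ba"
  [0..2]={C,S}  "cba"

S ∈ T[0,2] ⇒ YES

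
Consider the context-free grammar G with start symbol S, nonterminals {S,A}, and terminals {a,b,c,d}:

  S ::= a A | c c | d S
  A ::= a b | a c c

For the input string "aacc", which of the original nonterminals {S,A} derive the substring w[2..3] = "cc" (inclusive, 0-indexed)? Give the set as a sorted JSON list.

CNF form of G:
  S -> T0 A | T2 T2 | T3 S
  A -> T0 T1 | T0 X4
  T0 -> a
  T1 -> b
  T2 -> c
  T3 -> d
  X4 -> T2 T2

Fill CYK table bottom-up (cells [i..j] with 2 ≤ i ≤ j ≤ 3 only):
  T[2,2] 'c' = {T2}  orig:{}
  T[3,3] 'c' = {T2}  orig:{}
  T[2,3] 'cc' = {S,X4}  orig:{S}

Original NTs in T[2,3] deriving "cc": ["S"]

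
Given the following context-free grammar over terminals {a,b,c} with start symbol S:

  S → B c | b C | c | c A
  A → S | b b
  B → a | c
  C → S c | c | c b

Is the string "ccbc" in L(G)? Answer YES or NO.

CNF form of G:
  S -> B T0 | T0 A | T1 C | c
  A -> B T0 | T0 A | T1 C | T1 T1 | c
  B -> a | c
  C -> S T0 | T0 T1 | c
  T0 -> c
  T1 -> b

CYK table (by increasing span):
  T[0,0] 'c' = {A,B,C,S,T0}  orig:{A,B,C,S}
  T[1,1] 'c' = {A,B,C,S,T0}  orig:{A,B,C,S}
  T[2,2] 'b' = {T1}  orig:{}
  T[3,3] 'c' = {A,B,C,S,T0}  orig:{A,B,C,S}
  T[0,1] 'cc' = {A,C,S}
  T[1,2] 'cb' = {C}
  T[2,3] 'bc' = {A,S}
  T[0,2] 'ccb' = ∅
  T[1,3] 'cbc' = {A,S}
  T[0,3] 'ccbc' = {A,S}

S ∈ T[0,3] ⇒ YES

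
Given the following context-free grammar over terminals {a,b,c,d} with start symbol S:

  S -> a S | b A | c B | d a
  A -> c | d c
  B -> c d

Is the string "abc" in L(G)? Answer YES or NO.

Convert to CNF:
  S -> T0 T2 | T1 B | T2 S | T3 A
  A -> T0 T1 | c
  B -> T1 T0
  T0 -> d
  T1 -> c
  T2 -> a
  T3 -> b

Fill CYK table bottom-up:
  [0..0]={T2}  "a"  orig:{}
  [1..1]={T3}  "b"  orig:{}
  [2..2]={A,T1}  "c"  orig:{A}
  [0..1]=∅  "ab"
  [1..2]={S}  "bc"
  [0..2]={S}  "abc"

S ∈ T[0,2] ⇒ YES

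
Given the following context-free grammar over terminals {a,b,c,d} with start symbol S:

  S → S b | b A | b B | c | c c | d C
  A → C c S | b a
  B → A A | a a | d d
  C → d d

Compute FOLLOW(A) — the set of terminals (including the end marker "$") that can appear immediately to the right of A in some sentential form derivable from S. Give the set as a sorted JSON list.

FIRST iteration:
round 1:
  A via A→b a: +{b}
  B via B→A A: +{b}
  B via B→a a: +{a}
  B via B→d d: +{d}
  C via C→d d: +{d}
  S via S→b A: +{b}
  S via S→c: +{c}
  S via S→d C: +{d}
  FIRST(S)={b,c,d}  FIRST(A)={b}  FIRST(B)={a,b,d}  FIRST(C)={d}
round 2:
  A via A→C c S: +{d}
  FIRST(S)={b,c,d}  FIRST(A)={b,d}  FIRST(B)={a,b,d}  FIRST(C)={d}
round 3: (stable)
  FIRST(S)={b,c,d}  FIRST(A)={b,d}  FIRST(B)={a,b,d}  FIRST(C)={d}

FOLLOW iteration:
seed FOLLOW(S) with $
pass 1:
  A→C c S: FOLLOW(C) ⊇ FIRST(c) = {c}; new: +{c}
  B→A A: FOLLOW(A) ⊇ FIRST(A) = {b,d}; new: +{b,d}
  S→S b: FOLLOW(S) ⊇ FIRST(b) = {b}; new: +{b}
  S→b A: FOLLOW(A) ⊇ FOLLOW(S) ⊇ {$,b}; new: +{$}
  S→b B: FOLLOW(B) ⊇ FOLLOW(S) ⊇ {$,b}; new: +{$,b}
  S→d C: FOLLOW(C) ⊇ FOLLOW(S) ⊇ {$,b}; new: +{$,b}
  FOLLOW(S)={$,b}  FOLLOW(A)={$,b,d}  FOLLOW(B)={$,b}  FOLLOW(C)={$,b,c}
pass 2:
  A→C c S: FOLLOW(S) ⊇ FOLLOW(A) ⊇ {$,b,d}; new: +{d}
  S→b B: FOLLOW(B) ⊇ FOLLOW(S) ⊇ {$,b,d}; new: +{d}
  S→d C: FOLLOW(C) ⊇ FOLLOW(S) ⊇ {$,b,d}; new: +{d}
  FOLLOW(S)={$,b,d}  FOLLOW(A)={$,b,d}  FOLLOW(B)={$,b,d}  FOLLOW(C)={$,b,c,d}
pass 3: done
  FOLLOW(S)={$,b,d}  FOLLOW(A)={$,b,d}  FOLLOW(B)={$,b,d}  FOLLOW(C)={$,b,c,d}

FOLLOW(A) = ["$", "b", "d"]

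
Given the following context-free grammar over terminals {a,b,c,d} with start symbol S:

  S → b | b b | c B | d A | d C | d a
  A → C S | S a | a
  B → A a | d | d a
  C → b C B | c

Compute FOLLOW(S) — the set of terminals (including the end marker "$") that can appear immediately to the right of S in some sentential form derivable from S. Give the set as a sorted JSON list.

Compute FIRST by fixpoint:
pass 1:
  A via A→a: +{a}
  B via B→A a: +{a}
  B via B→d: +{d}
  C via C→b C B: +{b}
  C via C→c: +{c}
  S via S→b: +{b}
  S via S→c B: +{c}
  S via S→d A: +{d}
  FIRST(S)={b,c,d}  FIRST(A)={a}  FIRST(B)={a,d}  FIRST(C)={b,c}
pass 2:
  A via A→C S: +{b,c}
  A via A→S a: +{d}
  B via B→A a: +{b,c}
  FIRST(S)={b,c,d}  FIRST(A)={a,b,c,d}  FIRST(B)={a,b,c,d}  FIRST(C)={b,c}
pass 3: (stable)
  FIRST(S)={b,c,d}  FIRST(A)={a,b,c,d}  FIRST(B)={a,b,c,d}  FIRST(C)={b,c}

FOLLOW iteration:
initialize: $ ∈ FOLLOW(S)
[1]
  A→C S: FOLLOW(C) ⊇ FIRST(S) = {b,c,d}; new: +{b,c,d}
  A→S a: FOLLOW(S) ⊇ FIRST(a) = {a}; new: +{a}
  B→A a: FOLLOW(A) ⊇ FIRST(a) = {a}; new: +{a}
  C→b C B: FOLLOW(C) ⊇ FIRST(B) = {a,b,c,d}; new: +{a}
  C→b C B: FOLLOW(B) ⊇ FOLLOW(C) ⊇ {a,b,c,d}; new: +{a,b,c,d}
  S→c B: FOLLOW(B) ⊇ FOLLOW(S) ⊇ {$,a}; new: +{$}
  S→d A: FOLLOW(A) ⊇ FOLLOW(S) ⊇ {$,a}; new: +{$}
  S→d C: FOLLOW(C) ⊇ FOLLOW(S) ⊇ {$,a}; new: +{$}
  FOLLOW[S]={$,a}  FOLLOW[A]={$,a}  FOLLOW[B]={$,a,b,c,d}  FOLLOW[C]={$,a,b,c,d}
[2] done
  FOLLOW[S]={$,a}  FOLLOW[A]={$,a}  FOLLOW[B]={$,a,b,c,d}  FOLLOW[C]={$,a,b,c,d}

FOLLOW(S) = ["$", "a"]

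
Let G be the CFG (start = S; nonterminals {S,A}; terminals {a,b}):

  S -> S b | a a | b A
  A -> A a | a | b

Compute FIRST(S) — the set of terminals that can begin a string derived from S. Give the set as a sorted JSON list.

FIRST sets, iterate to fixpoint:
iter 1:
  A via A→a: +{a}
  A via A→b: +{b}
  S via S→a a: +{a}
  S via S→b A: +{b}
  S: {a,b}  A: {a,b}
iter 2: (stable)
  S: {a,b}  A: {a,b}

FIRST(S) = ["a", "b"]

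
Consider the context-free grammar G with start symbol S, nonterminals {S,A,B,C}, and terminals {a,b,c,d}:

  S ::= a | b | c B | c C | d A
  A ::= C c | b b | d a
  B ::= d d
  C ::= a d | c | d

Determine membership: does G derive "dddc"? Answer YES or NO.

CNF form of G:
  S -> T0 B | T0 C | T2 A | a | b
  A -> C T0 | T1 T1 | T2 T3
  B -> T2 T2
  C -> T3 T2 | c | d
  T0 -> c
  T1 -> b
  T2 -> d
  T3 -> a

Fill CYK table bottom-up:
  T[0,0] 'd' = {C,T2}  orig:{C}
  T[1,1] 'd' = {C,T2}  orig:{C}
  T[2,2] 'd' = {C,T2}  orig:{C}
  T[3,3] 'c' = {C,T0}  orig:{C}
  T[0,1] 'dd' = {B}
  T[1,2] 'dd' = {B}
  T[2,3] 'dc' = {A}
  T[0,2] 'ddd' = ∅
  T[1,3] 'ddc' = {S}
  T[0,3] 'dddc' = ∅

S ∉ T[0,3] ⇒ NO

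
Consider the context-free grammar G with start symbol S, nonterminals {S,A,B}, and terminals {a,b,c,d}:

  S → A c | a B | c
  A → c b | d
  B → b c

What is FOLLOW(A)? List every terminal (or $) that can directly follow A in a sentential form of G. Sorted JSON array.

FIRST sets, iterate to fixpoint:
iter 1:
  A via A→c b: +{c}
  A via A→d: +{d}
  B via B→b c: +{b}
  S via S→A c: +{c,d}
  S via S→a B: +{a}
  FIRST(S)={a,c,d}  FIRST(A)={c,d}  FIRST(B)={b}
iter 2: (stable)
  FIRST(S)={a,c,d}  FIRST(A)={c,d}  FIRST(B)={b}

FOLLOW sets:
initialize: $ ∈ FOLLOW(S)
[1]
  S→A c: FOLLOW(A) ⊇ FIRST(c) = {c}; new: +{c}
  S→a B: FOLLOW(B) ⊇ FOLLOW(S) ⊇ {$}; new: +{$}
  FOLLOW(S)={$}  FOLLOW(A)={c}  FOLLOW(B)={$}
[2] — fixpoint
  FOLLOW(S)={$}  FOLLOW(A)={c}  FOLLOW(B)={$}

FOLLOW(A) = ["c"]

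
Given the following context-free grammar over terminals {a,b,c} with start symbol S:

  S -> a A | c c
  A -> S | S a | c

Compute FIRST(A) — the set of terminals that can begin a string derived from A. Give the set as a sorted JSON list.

FIRST iteration:
iter 1:
  A via A→c: +{c}
  S via S→a A: +{a}
  S via S→c c: +{c}
  S: {a,c}  A: {c}
iter 2:
  A via A→S: +{a}
  S: {a,c}  A: {a,c}
iter 3: (stable)
  S: {a,c}  A: {a,c}

FIRST(A) = ["a", "c"]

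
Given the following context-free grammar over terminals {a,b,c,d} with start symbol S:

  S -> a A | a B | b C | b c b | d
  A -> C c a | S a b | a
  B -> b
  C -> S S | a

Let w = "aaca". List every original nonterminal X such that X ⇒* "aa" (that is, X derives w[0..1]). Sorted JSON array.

CNF form of G:
  S -> T1 A | T1 B | T2 C | T2 X5 | d
  A -> C X3 | S X4 | a
  B -> b
  C -> S S | a
  T0 -> c
  T1 -> a
  T2 -> b
  X3 -> T0 T1
  X4 -> T1 T2
  X5 -> T0 T2

Fill CYK table bottom-up, restricted to cells inside w[0..1]:
  T[0,0] 'a' = {A,C,T1}  orig:{A,C}
  T[1,1] 'a' = {A,C,T1}  orig:{A,C}
  T[0,1] 'aa' = {S}

Original NTs in T[0,1] deriving "aa": ["S"]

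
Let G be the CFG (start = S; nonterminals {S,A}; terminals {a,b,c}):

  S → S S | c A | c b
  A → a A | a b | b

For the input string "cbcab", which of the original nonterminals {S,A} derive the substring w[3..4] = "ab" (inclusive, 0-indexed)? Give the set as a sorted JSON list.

Convert to CNF:
  S -> S S | T2 A | T2 T1
  A -> T0 A | T0 T1 | b
  T0 -> a
  T1 -> b
  T2 -> c

CYK table (by increasing span), restricted to cells inside w[3..4]:
  cell(3,3) a: {T0}  orig:{}
  cell(4,4) b: {A,T1}  orig:{A}
  cell(3,4) ab: {A}

Original NTs in T[3,4] deriving "ab": ["A"]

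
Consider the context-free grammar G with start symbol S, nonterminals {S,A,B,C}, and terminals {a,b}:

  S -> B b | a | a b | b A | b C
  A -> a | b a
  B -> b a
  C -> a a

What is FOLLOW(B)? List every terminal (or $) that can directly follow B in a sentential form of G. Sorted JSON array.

FIRST iteration:
[1]
  A via A→a: +{a}
  A via A→b a: +{b}
  B via B→b a: +{b}
  C via C→a a: +{a}
  S via S→B b: +{b}
  S via S→a: +{a}
  FIRST(S)={a,b}  FIRST(A)={a,b}  FIRST(B)={b}  FIRST(C)={a}
[2] (no change)
  FIRST(S)={a,b}  FIRST(A)={a,b}  FIRST(B)={b}  FIRST(C)={a}

FOLLOW iteration:
seed FOLLOW(S) with $
pass 1:
  S→B b: FOLLOW(B) ⊇ FIRST(b) = {b}; new: +{b}
  S→b A: FOLLOW(A) ⊇ FOLLOW(S) ⊇ {$}; new: +{$}
  S→b C: FOLLOW(C) ⊇ FOLLOW(S) ⊇ {$}; new: +{$}
  FOLLOW[S]={$}  FOLLOW[A]={$}  FOLLOW[B]={b}  FOLLOW[C]={$}
pass 2: (stable)
  FOLLOW[S]={$}  FOLLOW[A]={$}  FOLLOW[B]={b}  FOLLOW[C]={$}

FOLLOW(B) = ["b"]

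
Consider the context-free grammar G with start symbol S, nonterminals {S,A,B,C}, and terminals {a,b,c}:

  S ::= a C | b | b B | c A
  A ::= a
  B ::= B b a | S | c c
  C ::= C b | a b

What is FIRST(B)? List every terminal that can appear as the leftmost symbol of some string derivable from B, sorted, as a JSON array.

Compute FIRST by fixpoint:
round 1:
  A via A→a: +{a}
  B via B→c c: +{c}
  C via C→a b: +{a}
  S via S→a C: +{a}
  S via S→b: +{b}
  S via S→c A: +{c}
  FIRST[S]={a,b,c}  FIRST[A]={a}  FIRST[B]={c}  FIRST[C]={a}
round 2:
  B via B→S: +{a,b}
  FIRST[S]={a,b,c}  FIRST[A]={a}  FIRST[B]={a,b,c}  FIRST[C]={a}
round 3: (no change)
  FIRST[S]={a,b,c}  FIRST[A]={a}  FIRST[B]={a,b,c}  FIRST[C]={a}

FIRST(B) = ["a", "b", "c"]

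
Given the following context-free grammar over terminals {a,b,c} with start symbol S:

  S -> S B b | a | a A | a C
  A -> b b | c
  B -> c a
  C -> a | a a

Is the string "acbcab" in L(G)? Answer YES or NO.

Convert to CNF:
  S -> S X3 | T2 A | T2 C | a
  A -> T0 T0 | c
  B -> T1 T2
  C -> T2 T2 | a
  T0 -> b
  T1 -> c
  T2 -> a
  X3 -> B T0

CYK table (by increasing span):
  T[0,0] 'a' = {C,S,T2}  orig:{C,S}
  T[1,1] 'c' = {A,T1}  orig:{A}
  T[2,2] 'b' = {T0}  orig:{}
  T[3,3] 'c' = {A,T1}  orig:{A}
  T[4,4] 'a' = {C,S,T2}  orig:{C,S}
  T[5,5] 'b' = {T0}  orig:{}
  T[0,1] 'ac' = {S}
  T[1,2] 'cb' = ∅
  T[2,3] 'bc' = ∅
  T[3,4] 'ca' = {B}
  T[4,5] 'ab' = ∅
  T[0,2] 'acb' = ∅
  T[1,3] 'cbc' = ∅
  T[2,4] 'bca' = ∅
  T[3,5] 'cab' = {X3}  orig:{}
  T[0,3] 'acbc' = ∅
  T[1,4] 'cbca' = ∅
  T[2,5] 'bcab' = ∅
  T[0,4] 'acbca' = ∅
  T[1,5] 'cbcab' = ∅
  T[0,5] 'acbcab' = ∅

S ∉ T[0,5] ⇒ NO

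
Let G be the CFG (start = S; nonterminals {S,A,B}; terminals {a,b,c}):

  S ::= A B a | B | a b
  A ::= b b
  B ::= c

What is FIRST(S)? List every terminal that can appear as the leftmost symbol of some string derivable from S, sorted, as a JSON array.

Compute FIRST by fixpoint:
pass 1:
  A via A→b b: +{b}
  B via B→c: +{c}
  S via S→A B a: +{b}
  S via S→B: +{c}
  S via S→a b: +{a}
  FIRST[S]={a,b,c}  FIRST[A]={b}  FIRST[B]={c}
pass 2: done
  FIRST[S]={a,b,c}  FIRST[A]={b}  FIRST[B]={c}

FIRST(S) = ["a", "b", "c"]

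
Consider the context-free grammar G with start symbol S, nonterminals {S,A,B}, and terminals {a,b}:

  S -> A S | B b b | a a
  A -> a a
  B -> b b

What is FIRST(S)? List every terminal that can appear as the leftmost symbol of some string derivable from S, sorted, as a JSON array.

FIRST iteration:
[1]
  A via A→a a: +{a}
  B via B→b b: +{b}
  S via S→A S: +{a}
  S via S→B b b: +{b}
  FIRST[S]={a,b}  FIRST[A]={a}  FIRST[B]={b}
[2] (stable)
  FIRST[S]={a,b}  FIRST[A]={a}  FIRST[B]={b}

FIRST(S) = ["a", "b"]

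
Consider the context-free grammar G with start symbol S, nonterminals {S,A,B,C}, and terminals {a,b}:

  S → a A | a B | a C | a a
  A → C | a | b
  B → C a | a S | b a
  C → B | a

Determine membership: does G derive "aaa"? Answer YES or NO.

CNF form of G:
  S -> T0 A | T0 B | T0 C | T0 T0
  A -> C T0 | T0 S | T1 T0 | a | b
  B -> C T0 | T0 S | T1 T0
  C -> C T0 | T0 S | T1 T0 | a
  T0 -> a
  T1 -> b

CYK table (by increasing span):
  cell(0,0) a: {A,C,T0}  orig:{A,C}
  cell(1,1) a: {A,C,T0}  orig:{A,C}
  cell(2,2) a: {A,C,T0}  orig:{A,C}
  cell(0,1) aa: {A,B,C,S}
  cell(1,2) aa: {A,B,C,S}
  cell(0,2) aaa: {A,B,C,S}

S ∈ T[0,2] ⇒ YES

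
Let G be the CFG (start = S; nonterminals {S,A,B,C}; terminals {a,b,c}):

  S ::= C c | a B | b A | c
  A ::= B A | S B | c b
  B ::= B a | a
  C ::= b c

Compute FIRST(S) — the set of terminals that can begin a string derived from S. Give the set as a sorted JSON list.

FIRST sets, iterate to fixpoint:
round 1:
  A via A→c b: +{c}
  B via B→a: +{a}
  C via C→b c: +{b}
  S via S→C c: +{b}
  S via S→a B: +{a}
  S via S→c: +{c}
  S: {a,b,c}  A: {c}  B: {a}  C: {b}
round 2:
  A via A→B A: +{a}
  A via A→S B: +{b}
  S: {a,b,c}  A: {a,b,c}  B: {a}  C: {b}
round 3: (stable)
  S: {a,b,c}  A: {a,b,c}  B: {a}  C: {b}

FIRST(S) = ["a", "b", "c"]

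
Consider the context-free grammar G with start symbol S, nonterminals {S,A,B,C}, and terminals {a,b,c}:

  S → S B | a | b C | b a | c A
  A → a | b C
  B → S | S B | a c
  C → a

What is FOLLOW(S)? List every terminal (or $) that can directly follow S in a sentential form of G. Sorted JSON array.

FIRST sets, iterate to fixpoint:
pass 1:
  A via A→a: +{a}
  A via A→b C: +{b}
  B via B→a c: +{a}
  C via C→a: +{a}
  S via S→a: +{a}
  S via S→b C: +{b}
  S via S→c A: +{c}
  FIRST(S)={a,b,c}  FIRST(A)={a,b}  FIRST(B)={a}  FIRST(C)={a}
pass 2:
  B via B→S: +{b,c}
  FIRST(S)={a,b,c}  FIRST(A)={a,b}  FIRST(B)={a,b,c}  FIRST(C)={a}
pass 3: — fixpoint
  FIRST(S)={a,b,c}  FIRST(A)={a,b}  FIRST(B)={a,b,c}  FIRST(C)={a}

FOLLOW iteration:
seed FOLLOW(S) with $
[1]
  B→S B: FOLLOW(S) ⊇ FIRST(B) = {a,b,c}; new: +{a,b,c}
  S→S B: FOLLOW(B) ⊇ FOLLOW(S) ⊇ {$,a,b,c}; new: +{$,a,b,c}
  S→b C: FOLLOW(C) ⊇ FOLLOW(S) ⊇ {$,a,b,c}; new: +{$,a,b,c}
  S→c A: FOLLOW(A) ⊇ FOLLOW(S) ⊇ {$,a,b,c}; new: +{$,a,b,c}
  FOLLOW(S)={$,a,b,c}  FOLLOW(A)={$,a,b,c}  FOLLOW(B)={$,a,b,c}  FOLLOW(C)={$,a,b,c}
[2] — fixpoint
  FOLLOW(S)={$,a,b,c}  FOLLOW(A)={$,a,b,c}  FOLLOW(B)={$,a,b,c}  FOLLOW(C)={$,a,b,c}

FOLLOW(S) = ["$", "a", "b", "c"]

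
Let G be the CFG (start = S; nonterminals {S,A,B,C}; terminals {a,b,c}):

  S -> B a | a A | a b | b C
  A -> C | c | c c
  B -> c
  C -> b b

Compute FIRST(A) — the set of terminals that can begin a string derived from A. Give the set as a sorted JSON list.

FIRST iteration:
[1]
  A via A→c: +{c}
  B via B→c: +{c}
  C via C→b b: +{b}
  S via S→B a: +{c}
  S via S→a A: +{a}
  S via S→b C: +{b}
  S: {a,b,c}  A: {c}  B: {c}  C: {b}
[2]
  A via A→C: +{b}
  S: {a,b,c}  A: {b,c}  B: {c}  C: {b}
[3] — fixpoint
  S: {a,b,c}  A: {b,c}  B: {c}  C: {b}

FIRST(A) = ["b", "c"]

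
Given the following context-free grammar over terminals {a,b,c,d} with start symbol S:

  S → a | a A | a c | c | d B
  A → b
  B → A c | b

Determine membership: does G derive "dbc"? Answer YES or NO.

CNF form of G:
  S -> T1 A | T1 T0 | T2 B | a | c
  A -> b
  B -> A T0 | b
  T0 -> c
  T1 -> a
  T2 -> d

CYK fill:
  cell(0,0) d: {T2}  orig:{}
  cell(1,1) b: {A,B}
  cell(2,2) c: {S,T0}  orig:{S}
  cell(0,1) db: {S}
  cell(1,2) bc: {B}
  cell(0,2) dbc: {S}

S ∈ T[0,2] ⇒ YES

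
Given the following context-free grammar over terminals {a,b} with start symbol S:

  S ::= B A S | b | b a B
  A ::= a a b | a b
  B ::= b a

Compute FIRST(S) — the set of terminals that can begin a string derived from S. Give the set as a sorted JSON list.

Compute FIRST by fixpoint:
iter 1:
  A via A→a a b: +{a}
  B via B→b a: +{b}
  S via S→B A S: +{b}
  FIRST[S]={b}  FIRST[A]={a}  FIRST[B]={b}
iter 2: (no change)
  FIRST[S]={b}  FIRST[A]={a}  FIRST[B]={b}

FIRST(S) = ["b"]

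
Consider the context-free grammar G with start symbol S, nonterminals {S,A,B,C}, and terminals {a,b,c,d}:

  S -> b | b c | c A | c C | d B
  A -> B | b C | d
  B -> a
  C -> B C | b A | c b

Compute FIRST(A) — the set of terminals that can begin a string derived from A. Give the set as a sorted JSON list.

FIRST sets, iterate to fixpoint:
pass 1:
  A via A→b C: +{b}
  A via A→d: +{d}
  B via B→a: +{a}
  C via C→B C: +{a}
  C via C→b A: +{b}
  C via C→c b: +{c}
  S via S→b: +{b}
  S via S→c A: +{c}
  S via S→d B: +{d}
  FIRST[S]={b,c,d}  FIRST[A]={b,d}  FIRST[B]={a}  FIRST[C]={a,b,c}
pass 2:
  A via A→B: +{a}
  FIRST[S]={b,c,d}  FIRST[A]={a,b,d}  FIRST[B]={a}  FIRST[C]={a,b,c}
pass 3: — fixpoint
  FIRST[S]={b,c,d}  FIRST[A]={a,b,d}  FIRST[B]={a}  FIRST[C]={a,b,c}

FIRST(A) = ["a", "b", "d"]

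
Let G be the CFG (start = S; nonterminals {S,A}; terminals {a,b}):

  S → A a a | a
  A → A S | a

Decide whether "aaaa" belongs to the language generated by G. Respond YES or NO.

CNF form of G:
  S -> A X1 | a
  A -> A S | a
  T0 -> a
  X1 -> T0 T0

CYK fill:
  T[0,0] 'a' = {A,S,T0}  orig:{A,S}
  T[1,1] 'a' = {A,S,T0}  orig:{A,S}
  T[2,2] 'a' = {A,S,T0}  orig:{A,S}
  T[3,3] 'a' = {A,S,T0}  orig:{A,S}
  T[0,1] 'aa' = {A,X1}  orig:{A}
  T[1,2] 'aa' = {A,X1}  orig:{A}
  T[2,3] 'aa' = {A,X1}  orig:{A}
  T[0,2] 'aaa' = {A,S}
  T[1,3] 'aaa' = {A,S}
  T[0,3] 'aaaa' = {A,S}

S ∈ T[0,3] ⇒ YES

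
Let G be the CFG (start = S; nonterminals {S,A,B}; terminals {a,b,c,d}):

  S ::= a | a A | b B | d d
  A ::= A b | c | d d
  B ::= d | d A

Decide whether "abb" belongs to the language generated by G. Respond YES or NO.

CNF form of G:
  S -> T0 B | T1 T1 | T2 A | a
  A -> A T0 | T1 T1 | c
  B -> T1 A | d
  T0 -> b
  T1 -> d
  T2 -> a

CYK table (by increasing span):
  T[0,0] 'a' = {S,T2}  orig:{S}
  T[1,1] 'b' = {T0}  orig:{}
  T[2,2] 'b' = {T0}  orig:{}
  T[0,1] 'ab' = ∅
  T[1,2] 'bb' = ∅
  T[0,2] 'abb' = ∅

S ∉ T[0,2] ⇒ NO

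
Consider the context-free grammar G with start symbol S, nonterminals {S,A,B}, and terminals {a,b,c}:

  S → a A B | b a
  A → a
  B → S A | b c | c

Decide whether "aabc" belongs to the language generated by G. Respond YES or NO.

Convert to CNF:
  S -> T0 T2 | T2 X3
  A -> a
  B -> S A | T0 T1 | c
  T0 -> b
  T1 -> c
  T2 -> a
  X3 -> A B

CYK table (by increasing span):
  [0..0]={A,T2}  "a"  orig:{A}
  [1..1]={A,T2}  "a"  orig:{A}
  [2..2]={T0}  "b"  orig:{}
  [3..3]={B,T1}  "c"  orig:{B}
  [0..1]=∅  "aa"
  [1..2]=∅  "ab"
  [2..3]={B}  "bc"
  [0..2]=∅  "aab"
  [1..3]={X3}  "abc"  orig:{}
  [0..3]={S}  "aabc"

S ∈ T[0,3] ⇒ YES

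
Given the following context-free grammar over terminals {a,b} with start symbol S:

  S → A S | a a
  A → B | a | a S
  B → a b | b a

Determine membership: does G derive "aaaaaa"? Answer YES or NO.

CNF form of G:
  S -> A S | T0 T0
  A -> T0 S | T0 T1 | T1 T0 | a
  B -> T0 T1 | T1 T0
  T0 -> a
  T1 -> b

CYK table (by increasing span):
  cell(0,0) a: {A,T0}  orig:{A}
  cell(1,1) a: {A,T0}  orig:{A}
  cell(2,2) a: {A,T0}  orig:{A}
  cell(3,3) a: {A,T0}  orig:{A}
  cell(4,4) a: {A,T0}  orig:{A}
  cell(5,5) a: {A,T0}  orig:{A}
  cell(0,1) aa: {S}
  cell(1,2) aa: {S}
  cell(2,3) aa: {S}
  cell(3,4) aa: {S}
  cell(4,5) aa: {S}
  cell(0,2) aaa: {A,S}
  cell(1,3) aaa: {A,S}
  cell(2,4) aaa: {A,S}
  cell(3,5) aaa: {A,S}
  cell(0,3) aaaa: {A,S}
  cell(1,4) aaaa: {A,S}
  cell(2,5) aaaa: {A,S}
  cell(0,4) aaaaa: {A,S}
  cell(1,5) aaaaa: {A,S}
  cell(0,5) aaaaaa: {A,S}

S ∈ T[0,5] ⇒ YES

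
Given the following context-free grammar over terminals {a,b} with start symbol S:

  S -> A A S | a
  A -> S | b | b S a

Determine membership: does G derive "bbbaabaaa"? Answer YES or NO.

Convert to CNF:
  S -> A X4 | a
  A -> A X2 | T0 X3 | a | b
  T0 -> b
  T1 -> a
  X2 -> A S
  X3 -> S T1
  X4 -> A S

CYK fill:
  cell(0,0) b: {A,T0}  orig:{A}
  cell(1,1) b: {A,T0}  orig:{A}
  cell(2,2) b: {A,T0}  orig:{A}
  cell(3,3) a: {A,S,T1}  orig:{A,S}
  cell(4,4) a: {A,S,T1}  orig:{A,S}
  cell(5,5) b: {A,T0}  orig:{A}
  cell(6,6) a: {A,S,T1}  orig:{A,S}
  cell(7,7) a: {A,S,T1}  orig:{A,S}
  cell(8,8) a: {A,S,T1}  orig:{A,S}
  cell(0,1) bb: ∅
  cell(1,2) bb: ∅
  cell(2,3) ba: {X2,X4}  orig:{}
  cell(3,4) aa: {X2,X3,X4}  orig:{}
  cell(4,5) ab: ∅
  cell(5,6) ba: {X2,X4}  orig:{}
  cell(6,7) aa: {X2,X3,X4}  orig:{}
  cell(7,8) aa: {X2,X3,X4}  orig:{}
  cell(0,2) bbb: ∅
  cell(1,3) bba: {A,S}
  cell(2,4) baa: {A,S}
  cell(3,5) aab: ∅
  cell(4,6) aba: {A,S}
  cell(5,7) baa: {A,S}
  cell(6,8) aaa: {A,S}
  cell(0,3) bbba: {X2,X4}  orig:{}
  cell(1,4) bbaa: {X2,X3,X4}  orig:{}
  cell(2,5) baab: ∅
  cell(3,6) aaba: {X2,X4}  orig:{}
  cell(4,7) abaa: {X2,X3,X4}  orig:{}
  cell(5,8) baaa: {X2,X3,X4}  orig:{}
  cell(0,4) bbbaa: {A,S}
  cell(1,5) bbaab: ∅
  cell(2,6) baaba: {A,S}
  cell(3,7) aabaa: {A,S}
  cell(4,8) abaaa: {A,S}
  cell(0,5) bbbaab: ∅
  cell(1,6) bbaaba: {X2,X4}  orig:{}
  cell(2,7) baabaa: {X2,X3,X4}  orig:{}
  cell(3,8) aabaaa: {X2,X3,X4}  orig:{}
  cell(0,6) bbbaaba: {A,S}
  cell(1,7) bbaabaa: {A,S}
  cell(2,8) baabaaa: {A,S}
  cell(0,7) bbbaabaa: {X2,X3,X4}  orig:{}
  cell(1,8) bbaabaaa: {X2,X3,X4}  orig:{}
  cell(0,8) bbbaabaaa: {A,S}

S ∈ T[0,8] ⇒ YES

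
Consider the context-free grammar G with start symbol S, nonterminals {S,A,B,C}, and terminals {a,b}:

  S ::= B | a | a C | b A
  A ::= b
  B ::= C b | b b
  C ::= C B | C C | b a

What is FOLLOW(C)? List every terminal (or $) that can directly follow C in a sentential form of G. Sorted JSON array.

Compute FIRST by fixpoint:
pass 1:
  A via A→b: +{b}
  B via B→b b: +{b}
  C via C→b a: +{b}
  S via S→B: +{b}
  S via S→a: +{a}
  FIRST(S)={a,b}  FIRST(A)={b}  FIRST(B)={b}  FIRST(C)={b}
pass 2: done
  FIRST(S)={a,b}  FIRST(A)={b}  FIRST(B)={b}  FIRST(C)={b}

FOLLOW sets:
seed FOLLOW(S) with $
pass 1:
  B→C b: FOLLOW(C) ⊇ FIRST(b) = {b}; new: +{b}
  C→C B: FOLLOW(B) ⊇ FOLLOW(C) ⊇ {b}; new: +{b}
  S→B: FOLLOW(B) ⊇ FOLLOW(S) ⊇ {$}; new: +{$}
  S→a C: FOLLOW(C) ⊇ FOLLOW(S) ⊇ {$}; new: +{$}
  S→b A: FOLLOW(A) ⊇ FOLLOW(S) ⊇ {$}; new: +{$}
  FOLLOW[S]={$}  FOLLOW[A]={$}  FOLLOW[B]={$,b}  FOLLOW[C]={$,b}
pass 2: (no change)
  FOLLOW[S]={$}  FOLLOW[A]={$}  FOLLOW[B]={$,b}  FOLLOW[C]={$,b}

FOLLOW(C) = ["$", "b"]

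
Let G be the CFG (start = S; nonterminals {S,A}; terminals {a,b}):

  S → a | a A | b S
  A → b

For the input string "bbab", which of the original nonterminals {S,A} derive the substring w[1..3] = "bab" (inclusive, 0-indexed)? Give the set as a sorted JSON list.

Convert to CNF:
  S -> T0 A | T1 S | a
  A -> b
  T0 -> a
  T1 -> b

CYK table (by increasing span), restricted to cells inside w[1..3]:
  cell(1,1) b: {A,T1}  orig:{A}
  cell(2,2) a: {S,T0}  orig:{S}
  cell(3,3) b: {A,T1}  orig:{A}
  cell(1,2) ba: {S}
  cell(2,3) ab: {S}
  cell(1,3) bab: {S}

Original NTs in T[1,3] deriving "bab": ["S"]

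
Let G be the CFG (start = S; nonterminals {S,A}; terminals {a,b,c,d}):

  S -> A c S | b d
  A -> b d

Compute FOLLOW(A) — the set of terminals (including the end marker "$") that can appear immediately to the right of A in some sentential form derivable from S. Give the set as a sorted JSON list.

FIRST iteration:
pass 1:
  A via A→b d: +{b}
  S via S→A c S: +{b}
  S: {b}  A: {b}
pass 2: — fixpoint
  S: {b}  A: {b}

FOLLOW sets:
initialize: $ ∈ FOLLOW(S)
round 1:
  S→A c S: FOLLOW(A) ⊇ FIRST(c) = {c}; new: +{c}
  FOLLOW(S)={$}  FOLLOW(A)={c}
round 2: (stable)
  FOLLOW(S)={$}  FOLLOW(A)={c}

FOLLOW(A) = ["c"]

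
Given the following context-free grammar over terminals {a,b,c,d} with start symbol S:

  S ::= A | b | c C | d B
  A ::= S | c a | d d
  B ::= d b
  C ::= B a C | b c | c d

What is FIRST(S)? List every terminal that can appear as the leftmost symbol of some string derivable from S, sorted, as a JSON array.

FIRST iteration:
round 1:
  A via A→c a: +{c}
  A via A→d d: +{d}
  B via B→d b: +{d}
  C via C→B a C: +{d}
  C via C→b c: +{b}
  C via C→c d: +{c}
  S via S→A: +{c,d}
  S via S→b: +{b}
  FIRST(S)={b,c,d}  FIRST(A)={c,d}  FIRST(B)={d}  FIRST(C)={b,c,d}
round 2:
  A via A→S: +{b}
  FIRST(S)={b,c,d}  FIRST(A)={b,c,d}  FIRST(B)={d}  FIRST(C)={b,c,d}
round 3: (no change)
  FIRST(S)={b,c,d}  FIRST(A)={b,c,d}  FIRST(B)={d}  FIRST(C)={b,c,d}

FIRST(S) = ["b", "c", "d"]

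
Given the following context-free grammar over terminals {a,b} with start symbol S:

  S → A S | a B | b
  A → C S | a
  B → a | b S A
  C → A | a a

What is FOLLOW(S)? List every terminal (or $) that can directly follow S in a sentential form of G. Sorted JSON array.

Compute FIRST by fixpoint:
[1]
  A via A→a: +{a}
  B via B→a: +{a}
  B via B→b S A: +{b}
  C via C→A: +{a}
  S via S→A S: +{a}
  S via S→b: +{b}
  S: {a,b}  A: {a}  B: {a,b}  C: {a}
[2] (no change)
  S: {a,b}  A: {a}  B: {a,b}  C: {a}

FOLLOW iteration:
seed FOLLOW(S) with $
round 1:
  A→C S: FOLLOW(C) ⊇ FIRST(S) = {a,b}; new: +{a,b}
  B→b S A: FOLLOW(S) ⊇ FIRST(A) = {a}; new: +{a}
  C→A: FOLLOW(A) ⊇ FOLLOW(C) ⊇ {a,b}; new: +{a,b}
  S→a B: FOLLOW(B) ⊇ FOLLOW(S) ⊇ {$,a}; new: +{$,a}
  FOLLOW(S)={$,a}  FOLLOW(A)={a,b}  FOLLOW(B)={$,a}  FOLLOW(C)={a,b}
round 2:
  A→C S: FOLLOW(S) ⊇ FOLLOW(A) ⊇ {a,b}; new: +{b}
  B→b S A: FOLLOW(A) ⊇ FOLLOW(B) ⊇ {$,a}; new: +{$}
  S→a B: FOLLOW(B) ⊇ FOLLOW(S) ⊇ {$,a,b}; new: +{b}
  FOLLOW(S)={$,a,b}  FOLLOW(A)={$,a,b}  FOLLOW(B)={$,a,b}  FOLLOW(C)={a,b}
round 3: (stable)
  FOLLOW(S)={$,a,b}  FOLLOW(A)={$,a,b}  FOLLOW(B)={$,a,b}  FOLLOW(C)={a,b}

FOLLOW(S) = ["$", "a", "b"]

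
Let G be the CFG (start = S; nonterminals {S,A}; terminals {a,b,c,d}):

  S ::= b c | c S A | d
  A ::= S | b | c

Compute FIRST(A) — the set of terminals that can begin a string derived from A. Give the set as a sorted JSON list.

FIRST sets, iterate to fixpoint:
iter 1:
  A via A→b: +{b}
  A via A→c: +{c}
  S via S→b c: +{b}
  S via S→c S A: +{c}
  S via S→d: +{d}
  S: {b,c,d}  A: {b,c}
iter 2:
  A via A→S: +{d}
  S: {b,c,d}  A: {b,c,d}
iter 3: done
  S: {b,c,d}  A: {b,c,d}

FIRST(A) = ["b", "c", "d"]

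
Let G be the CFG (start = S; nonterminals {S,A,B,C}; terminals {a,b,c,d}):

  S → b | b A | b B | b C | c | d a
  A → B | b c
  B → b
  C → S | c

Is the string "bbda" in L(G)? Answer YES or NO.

CNF form of G:
  S -> T0 A | T0 B | T0 C | T2 T3 | b | c
  A -> T0 T1 | b
  B -> b
  C -> T0 A | T0 B | T0 C | T2 T3 | b | c
  T0 -> b
  T1 -> c
  T2 -> d
  T3 -> a

Fill CYK table bottom-up:
  T[0,0] 'b' = {A,B,C,S,T0}  orig:{A,B,C,S}
  T[1,1] 'b' = {A,B,C,S,T0}  orig:{A,B,C,S}
  T[2,2] 'd' = {T2}  orig:{}
  T[3,3] 'a' = {T3}  orig:{}
  T[0,1] 'bb' = {C,S}
  T[1,2] 'bd' = ∅
  T[2,3] 'da' = {C,S}
  T[0,2] 'bbd' = ∅
  T[1,3] 'bda' = {C,S}
  T[0,3] 'bbda' = {C,S}

S ∈ T[0,3] ⇒ YES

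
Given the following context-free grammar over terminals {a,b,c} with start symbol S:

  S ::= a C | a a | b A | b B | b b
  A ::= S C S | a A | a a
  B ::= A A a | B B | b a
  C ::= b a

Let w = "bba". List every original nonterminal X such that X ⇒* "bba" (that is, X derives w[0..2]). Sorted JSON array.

Convert to CNF:
  S -> T0 C | T0 T0 | T1 A | T1 B | T1 T1
  A -> S X2 | T0 A | T0 T0
  B -> A X3 | B B | T1 T0
  C -> T1 T0
  T0 -> a
  T1 -> b
  X2 -> C S
  X3 -> A T0

CYK table (by increasing span) (cells [i..j] with 0 ≤ i ≤ j ≤ 2 only):
  T[0,0] 'b' = {T1}  orig:{}
  T[1,1] 'b' = {T1}  orig:{}
  T[2,2] 'a' = {T0}  orig:{}
  T[0,1] 'bb' = {S}
  T[1,2] 'ba' = {B,C}
  T[0,2] 'bba' = {S}

Original NTs in T[0,2] deriving "bba": ["S"]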